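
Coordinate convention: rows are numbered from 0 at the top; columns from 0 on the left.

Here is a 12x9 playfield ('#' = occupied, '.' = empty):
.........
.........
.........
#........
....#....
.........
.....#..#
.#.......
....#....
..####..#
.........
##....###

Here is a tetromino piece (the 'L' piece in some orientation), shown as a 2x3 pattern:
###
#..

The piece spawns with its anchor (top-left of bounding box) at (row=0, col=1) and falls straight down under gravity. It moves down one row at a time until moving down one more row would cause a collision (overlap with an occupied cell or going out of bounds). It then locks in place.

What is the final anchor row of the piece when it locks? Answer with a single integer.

Answer: 5

Derivation:
Spawn at (row=0, col=1). Try each row:
  row 0: fits
  row 1: fits
  row 2: fits
  row 3: fits
  row 4: fits
  row 5: fits
  row 6: blocked -> lock at row 5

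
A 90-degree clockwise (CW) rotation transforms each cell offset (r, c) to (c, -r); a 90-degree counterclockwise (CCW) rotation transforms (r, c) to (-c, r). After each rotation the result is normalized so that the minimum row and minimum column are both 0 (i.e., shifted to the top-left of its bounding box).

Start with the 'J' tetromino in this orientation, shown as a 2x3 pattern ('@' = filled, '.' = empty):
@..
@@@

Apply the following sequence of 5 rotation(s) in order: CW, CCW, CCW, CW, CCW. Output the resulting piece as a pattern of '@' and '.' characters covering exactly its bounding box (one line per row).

Start:
@..
@@@
After rotation 1 (CW):
@@
@.
@.
After rotation 2 (CCW):
@..
@@@
After rotation 3 (CCW):
.@
.@
@@
After rotation 4 (CW):
@..
@@@
After rotation 5 (CCW):
.@
.@
@@

Answer: .@
.@
@@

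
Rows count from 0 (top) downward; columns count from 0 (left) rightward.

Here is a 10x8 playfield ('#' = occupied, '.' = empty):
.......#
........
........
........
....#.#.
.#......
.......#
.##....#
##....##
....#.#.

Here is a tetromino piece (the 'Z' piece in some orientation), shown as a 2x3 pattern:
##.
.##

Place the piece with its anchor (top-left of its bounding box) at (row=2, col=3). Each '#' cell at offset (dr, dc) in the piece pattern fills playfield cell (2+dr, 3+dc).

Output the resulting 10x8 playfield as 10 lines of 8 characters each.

Answer: .......#
........
...##...
....##..
....#.#.
.#......
.......#
.##....#
##....##
....#.#.

Derivation:
Fill (2+0,3+0) = (2,3)
Fill (2+0,3+1) = (2,4)
Fill (2+1,3+1) = (3,4)
Fill (2+1,3+2) = (3,5)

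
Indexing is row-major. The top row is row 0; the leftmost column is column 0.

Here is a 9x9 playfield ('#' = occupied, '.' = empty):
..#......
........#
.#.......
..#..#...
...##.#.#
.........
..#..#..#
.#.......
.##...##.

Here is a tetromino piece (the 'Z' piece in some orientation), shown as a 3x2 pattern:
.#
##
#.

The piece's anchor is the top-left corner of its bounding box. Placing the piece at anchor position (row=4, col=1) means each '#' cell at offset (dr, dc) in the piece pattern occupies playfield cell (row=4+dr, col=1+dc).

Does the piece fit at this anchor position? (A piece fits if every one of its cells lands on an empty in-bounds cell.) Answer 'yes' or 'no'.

Answer: yes

Derivation:
Check each piece cell at anchor (4, 1):
  offset (0,1) -> (4,2): empty -> OK
  offset (1,0) -> (5,1): empty -> OK
  offset (1,1) -> (5,2): empty -> OK
  offset (2,0) -> (6,1): empty -> OK
All cells valid: yes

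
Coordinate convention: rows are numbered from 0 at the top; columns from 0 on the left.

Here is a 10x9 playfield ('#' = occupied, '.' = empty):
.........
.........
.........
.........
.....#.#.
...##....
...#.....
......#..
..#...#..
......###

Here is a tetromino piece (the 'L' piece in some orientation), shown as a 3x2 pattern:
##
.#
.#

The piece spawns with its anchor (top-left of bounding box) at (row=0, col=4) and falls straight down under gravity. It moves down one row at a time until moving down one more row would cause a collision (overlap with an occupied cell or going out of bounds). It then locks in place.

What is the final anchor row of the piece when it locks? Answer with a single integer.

Answer: 1

Derivation:
Spawn at (row=0, col=4). Try each row:
  row 0: fits
  row 1: fits
  row 2: blocked -> lock at row 1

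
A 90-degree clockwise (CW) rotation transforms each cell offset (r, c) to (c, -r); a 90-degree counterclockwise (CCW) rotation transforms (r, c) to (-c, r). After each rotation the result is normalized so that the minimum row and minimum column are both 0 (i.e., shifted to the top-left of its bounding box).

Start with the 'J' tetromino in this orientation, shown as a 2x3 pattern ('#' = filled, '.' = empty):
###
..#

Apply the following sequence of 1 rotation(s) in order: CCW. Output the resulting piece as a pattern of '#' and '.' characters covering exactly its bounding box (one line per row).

Answer: ##
#.
#.

Derivation:
Start:
###
..#
After rotation 1 (CCW):
##
#.
#.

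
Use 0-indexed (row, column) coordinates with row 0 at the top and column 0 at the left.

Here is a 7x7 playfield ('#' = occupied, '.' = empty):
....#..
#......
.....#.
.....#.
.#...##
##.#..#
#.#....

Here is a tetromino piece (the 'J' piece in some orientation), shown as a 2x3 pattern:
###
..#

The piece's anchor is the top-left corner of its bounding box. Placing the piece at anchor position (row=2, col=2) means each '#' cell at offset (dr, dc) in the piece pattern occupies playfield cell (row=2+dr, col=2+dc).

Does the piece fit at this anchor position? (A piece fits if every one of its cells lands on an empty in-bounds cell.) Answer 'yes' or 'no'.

Check each piece cell at anchor (2, 2):
  offset (0,0) -> (2,2): empty -> OK
  offset (0,1) -> (2,3): empty -> OK
  offset (0,2) -> (2,4): empty -> OK
  offset (1,2) -> (3,4): empty -> OK
All cells valid: yes

Answer: yes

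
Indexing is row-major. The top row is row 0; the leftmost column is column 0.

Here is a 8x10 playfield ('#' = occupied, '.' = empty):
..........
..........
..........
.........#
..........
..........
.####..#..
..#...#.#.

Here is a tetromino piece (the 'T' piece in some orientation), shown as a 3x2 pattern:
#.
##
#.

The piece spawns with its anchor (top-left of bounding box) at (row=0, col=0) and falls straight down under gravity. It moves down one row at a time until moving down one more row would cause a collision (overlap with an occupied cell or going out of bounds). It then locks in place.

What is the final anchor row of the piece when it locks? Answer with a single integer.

Spawn at (row=0, col=0). Try each row:
  row 0: fits
  row 1: fits
  row 2: fits
  row 3: fits
  row 4: fits
  row 5: blocked -> lock at row 4

Answer: 4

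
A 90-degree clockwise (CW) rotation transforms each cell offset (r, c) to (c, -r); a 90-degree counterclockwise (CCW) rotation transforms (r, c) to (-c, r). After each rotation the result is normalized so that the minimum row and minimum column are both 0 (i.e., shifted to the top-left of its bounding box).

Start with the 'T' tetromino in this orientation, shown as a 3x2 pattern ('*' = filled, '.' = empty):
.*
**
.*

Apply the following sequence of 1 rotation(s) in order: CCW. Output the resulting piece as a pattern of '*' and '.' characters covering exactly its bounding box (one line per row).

Start:
.*
**
.*
After rotation 1 (CCW):
***
.*.

Answer: ***
.*.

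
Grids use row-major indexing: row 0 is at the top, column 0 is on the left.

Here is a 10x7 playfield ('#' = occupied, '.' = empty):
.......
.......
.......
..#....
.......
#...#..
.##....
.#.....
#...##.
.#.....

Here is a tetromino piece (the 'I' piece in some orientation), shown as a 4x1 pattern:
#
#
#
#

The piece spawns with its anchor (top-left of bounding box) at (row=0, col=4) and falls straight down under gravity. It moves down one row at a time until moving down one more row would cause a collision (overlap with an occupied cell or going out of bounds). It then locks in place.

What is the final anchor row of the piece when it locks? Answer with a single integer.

Spawn at (row=0, col=4). Try each row:
  row 0: fits
  row 1: fits
  row 2: blocked -> lock at row 1

Answer: 1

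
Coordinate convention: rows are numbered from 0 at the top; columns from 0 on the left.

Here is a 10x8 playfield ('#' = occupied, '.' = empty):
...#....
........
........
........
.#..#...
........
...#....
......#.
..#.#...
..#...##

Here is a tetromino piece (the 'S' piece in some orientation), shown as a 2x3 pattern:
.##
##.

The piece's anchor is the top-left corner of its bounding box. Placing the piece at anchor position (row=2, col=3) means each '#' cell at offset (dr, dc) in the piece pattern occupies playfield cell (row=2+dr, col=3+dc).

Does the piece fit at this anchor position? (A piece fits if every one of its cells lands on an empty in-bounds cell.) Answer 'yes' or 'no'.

Answer: yes

Derivation:
Check each piece cell at anchor (2, 3):
  offset (0,1) -> (2,4): empty -> OK
  offset (0,2) -> (2,5): empty -> OK
  offset (1,0) -> (3,3): empty -> OK
  offset (1,1) -> (3,4): empty -> OK
All cells valid: yes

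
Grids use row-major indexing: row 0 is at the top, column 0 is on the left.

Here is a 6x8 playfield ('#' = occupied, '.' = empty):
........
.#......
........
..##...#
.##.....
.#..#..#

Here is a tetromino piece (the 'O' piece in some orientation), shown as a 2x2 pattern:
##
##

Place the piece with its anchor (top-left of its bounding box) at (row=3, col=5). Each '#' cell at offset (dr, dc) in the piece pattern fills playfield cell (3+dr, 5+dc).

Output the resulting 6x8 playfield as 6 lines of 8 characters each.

Answer: ........
.#......
........
..##.###
.##..##.
.#..#..#

Derivation:
Fill (3+0,5+0) = (3,5)
Fill (3+0,5+1) = (3,6)
Fill (3+1,5+0) = (4,5)
Fill (3+1,5+1) = (4,6)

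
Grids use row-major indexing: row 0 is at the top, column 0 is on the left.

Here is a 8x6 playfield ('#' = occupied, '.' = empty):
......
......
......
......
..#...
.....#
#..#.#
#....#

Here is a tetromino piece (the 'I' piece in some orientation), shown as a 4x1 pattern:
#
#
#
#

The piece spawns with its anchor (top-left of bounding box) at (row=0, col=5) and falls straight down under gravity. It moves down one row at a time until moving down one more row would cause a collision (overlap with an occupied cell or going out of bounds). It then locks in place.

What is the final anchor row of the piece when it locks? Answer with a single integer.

Answer: 1

Derivation:
Spawn at (row=0, col=5). Try each row:
  row 0: fits
  row 1: fits
  row 2: blocked -> lock at row 1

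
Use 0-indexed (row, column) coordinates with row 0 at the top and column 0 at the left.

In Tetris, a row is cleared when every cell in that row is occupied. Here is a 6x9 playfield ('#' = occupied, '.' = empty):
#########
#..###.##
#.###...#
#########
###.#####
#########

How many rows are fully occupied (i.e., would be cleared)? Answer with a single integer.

Answer: 3

Derivation:
Check each row:
  row 0: 0 empty cells -> FULL (clear)
  row 1: 3 empty cells -> not full
  row 2: 4 empty cells -> not full
  row 3: 0 empty cells -> FULL (clear)
  row 4: 1 empty cell -> not full
  row 5: 0 empty cells -> FULL (clear)
Total rows cleared: 3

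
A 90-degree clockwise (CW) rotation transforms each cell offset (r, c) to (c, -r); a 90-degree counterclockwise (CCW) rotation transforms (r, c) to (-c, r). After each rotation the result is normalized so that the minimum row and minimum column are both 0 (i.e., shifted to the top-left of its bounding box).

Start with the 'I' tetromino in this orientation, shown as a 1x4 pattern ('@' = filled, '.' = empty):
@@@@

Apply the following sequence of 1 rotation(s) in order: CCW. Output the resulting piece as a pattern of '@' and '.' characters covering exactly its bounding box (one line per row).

Start:
@@@@
After rotation 1 (CCW):
@
@
@
@

Answer: @
@
@
@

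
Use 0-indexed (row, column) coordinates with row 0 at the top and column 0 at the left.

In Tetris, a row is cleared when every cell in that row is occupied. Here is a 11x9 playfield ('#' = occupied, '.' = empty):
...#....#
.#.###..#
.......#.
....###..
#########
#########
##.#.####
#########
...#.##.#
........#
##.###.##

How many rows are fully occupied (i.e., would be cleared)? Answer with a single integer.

Answer: 3

Derivation:
Check each row:
  row 0: 7 empty cells -> not full
  row 1: 4 empty cells -> not full
  row 2: 8 empty cells -> not full
  row 3: 6 empty cells -> not full
  row 4: 0 empty cells -> FULL (clear)
  row 5: 0 empty cells -> FULL (clear)
  row 6: 2 empty cells -> not full
  row 7: 0 empty cells -> FULL (clear)
  row 8: 5 empty cells -> not full
  row 9: 8 empty cells -> not full
  row 10: 2 empty cells -> not full
Total rows cleared: 3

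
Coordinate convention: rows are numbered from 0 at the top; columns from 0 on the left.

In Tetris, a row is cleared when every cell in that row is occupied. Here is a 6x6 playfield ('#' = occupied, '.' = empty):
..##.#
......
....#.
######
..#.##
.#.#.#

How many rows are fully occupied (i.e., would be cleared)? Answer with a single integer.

Answer: 1

Derivation:
Check each row:
  row 0: 3 empty cells -> not full
  row 1: 6 empty cells -> not full
  row 2: 5 empty cells -> not full
  row 3: 0 empty cells -> FULL (clear)
  row 4: 3 empty cells -> not full
  row 5: 3 empty cells -> not full
Total rows cleared: 1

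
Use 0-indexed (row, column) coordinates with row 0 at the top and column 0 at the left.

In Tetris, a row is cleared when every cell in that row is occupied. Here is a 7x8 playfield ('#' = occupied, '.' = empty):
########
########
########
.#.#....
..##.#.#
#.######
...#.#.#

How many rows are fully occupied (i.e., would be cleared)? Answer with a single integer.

Answer: 3

Derivation:
Check each row:
  row 0: 0 empty cells -> FULL (clear)
  row 1: 0 empty cells -> FULL (clear)
  row 2: 0 empty cells -> FULL (clear)
  row 3: 6 empty cells -> not full
  row 4: 4 empty cells -> not full
  row 5: 1 empty cell -> not full
  row 6: 5 empty cells -> not full
Total rows cleared: 3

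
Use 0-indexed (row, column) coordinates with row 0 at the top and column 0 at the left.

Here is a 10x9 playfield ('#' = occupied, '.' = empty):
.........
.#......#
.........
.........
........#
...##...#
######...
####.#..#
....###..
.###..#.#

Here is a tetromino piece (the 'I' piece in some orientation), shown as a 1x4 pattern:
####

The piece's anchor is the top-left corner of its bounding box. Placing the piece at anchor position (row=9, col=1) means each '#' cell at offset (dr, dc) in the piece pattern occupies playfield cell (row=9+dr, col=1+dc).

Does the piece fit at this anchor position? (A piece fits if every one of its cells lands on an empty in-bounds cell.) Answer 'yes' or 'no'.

Answer: no

Derivation:
Check each piece cell at anchor (9, 1):
  offset (0,0) -> (9,1): occupied ('#') -> FAIL
  offset (0,1) -> (9,2): occupied ('#') -> FAIL
  offset (0,2) -> (9,3): occupied ('#') -> FAIL
  offset (0,3) -> (9,4): empty -> OK
All cells valid: no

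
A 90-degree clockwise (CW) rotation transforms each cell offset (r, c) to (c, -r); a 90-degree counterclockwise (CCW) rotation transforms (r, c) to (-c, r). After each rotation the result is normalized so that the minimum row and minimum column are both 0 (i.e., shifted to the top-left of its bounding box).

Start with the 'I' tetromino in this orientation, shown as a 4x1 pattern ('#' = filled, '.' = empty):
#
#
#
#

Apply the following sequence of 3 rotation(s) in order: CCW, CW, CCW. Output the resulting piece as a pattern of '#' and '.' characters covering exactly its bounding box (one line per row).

Answer: ####

Derivation:
Start:
#
#
#
#
After rotation 1 (CCW):
####
After rotation 2 (CW):
#
#
#
#
After rotation 3 (CCW):
####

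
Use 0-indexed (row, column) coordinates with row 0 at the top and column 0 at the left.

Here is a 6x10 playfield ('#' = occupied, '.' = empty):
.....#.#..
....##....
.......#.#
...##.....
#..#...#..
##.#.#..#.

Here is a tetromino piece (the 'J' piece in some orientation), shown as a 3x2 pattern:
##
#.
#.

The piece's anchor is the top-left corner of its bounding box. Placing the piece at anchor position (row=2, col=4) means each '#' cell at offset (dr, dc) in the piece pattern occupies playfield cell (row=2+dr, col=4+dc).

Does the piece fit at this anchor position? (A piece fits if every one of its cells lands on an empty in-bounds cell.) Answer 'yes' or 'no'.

Answer: no

Derivation:
Check each piece cell at anchor (2, 4):
  offset (0,0) -> (2,4): empty -> OK
  offset (0,1) -> (2,5): empty -> OK
  offset (1,0) -> (3,4): occupied ('#') -> FAIL
  offset (2,0) -> (4,4): empty -> OK
All cells valid: no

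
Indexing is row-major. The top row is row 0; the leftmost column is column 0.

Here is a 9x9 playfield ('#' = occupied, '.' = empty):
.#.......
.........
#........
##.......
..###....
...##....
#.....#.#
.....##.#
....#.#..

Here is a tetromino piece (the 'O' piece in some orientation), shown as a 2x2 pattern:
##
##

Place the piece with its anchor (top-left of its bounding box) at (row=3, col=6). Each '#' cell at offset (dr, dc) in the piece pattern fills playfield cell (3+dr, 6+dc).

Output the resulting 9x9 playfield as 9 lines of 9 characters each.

Fill (3+0,6+0) = (3,6)
Fill (3+0,6+1) = (3,7)
Fill (3+1,6+0) = (4,6)
Fill (3+1,6+1) = (4,7)

Answer: .#.......
.........
#........
##....##.
..###.##.
...##....
#.....#.#
.....##.#
....#.#..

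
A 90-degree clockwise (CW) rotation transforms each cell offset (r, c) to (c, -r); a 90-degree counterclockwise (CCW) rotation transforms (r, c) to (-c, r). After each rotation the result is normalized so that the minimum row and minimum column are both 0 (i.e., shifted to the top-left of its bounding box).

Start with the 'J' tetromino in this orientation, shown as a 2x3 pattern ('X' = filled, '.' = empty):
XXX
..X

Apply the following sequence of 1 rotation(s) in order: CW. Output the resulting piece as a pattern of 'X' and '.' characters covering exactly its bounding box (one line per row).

Answer: .X
.X
XX

Derivation:
Start:
XXX
..X
After rotation 1 (CW):
.X
.X
XX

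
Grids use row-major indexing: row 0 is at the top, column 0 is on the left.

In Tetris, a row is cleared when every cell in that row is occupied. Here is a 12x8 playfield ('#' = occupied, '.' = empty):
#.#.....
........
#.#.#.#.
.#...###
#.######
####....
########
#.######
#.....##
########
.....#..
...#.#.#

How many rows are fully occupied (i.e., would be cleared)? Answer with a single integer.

Check each row:
  row 0: 6 empty cells -> not full
  row 1: 8 empty cells -> not full
  row 2: 4 empty cells -> not full
  row 3: 4 empty cells -> not full
  row 4: 1 empty cell -> not full
  row 5: 4 empty cells -> not full
  row 6: 0 empty cells -> FULL (clear)
  row 7: 1 empty cell -> not full
  row 8: 5 empty cells -> not full
  row 9: 0 empty cells -> FULL (clear)
  row 10: 7 empty cells -> not full
  row 11: 5 empty cells -> not full
Total rows cleared: 2

Answer: 2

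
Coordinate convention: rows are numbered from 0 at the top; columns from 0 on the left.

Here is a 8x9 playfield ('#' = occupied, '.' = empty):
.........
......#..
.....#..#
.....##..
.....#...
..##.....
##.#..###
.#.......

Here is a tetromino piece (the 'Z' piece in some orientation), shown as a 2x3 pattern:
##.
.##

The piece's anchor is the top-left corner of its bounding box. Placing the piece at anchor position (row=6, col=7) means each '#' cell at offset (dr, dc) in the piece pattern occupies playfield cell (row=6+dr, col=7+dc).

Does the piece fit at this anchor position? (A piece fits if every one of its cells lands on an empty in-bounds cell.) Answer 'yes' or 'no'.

Answer: no

Derivation:
Check each piece cell at anchor (6, 7):
  offset (0,0) -> (6,7): occupied ('#') -> FAIL
  offset (0,1) -> (6,8): occupied ('#') -> FAIL
  offset (1,1) -> (7,8): empty -> OK
  offset (1,2) -> (7,9): out of bounds -> FAIL
All cells valid: no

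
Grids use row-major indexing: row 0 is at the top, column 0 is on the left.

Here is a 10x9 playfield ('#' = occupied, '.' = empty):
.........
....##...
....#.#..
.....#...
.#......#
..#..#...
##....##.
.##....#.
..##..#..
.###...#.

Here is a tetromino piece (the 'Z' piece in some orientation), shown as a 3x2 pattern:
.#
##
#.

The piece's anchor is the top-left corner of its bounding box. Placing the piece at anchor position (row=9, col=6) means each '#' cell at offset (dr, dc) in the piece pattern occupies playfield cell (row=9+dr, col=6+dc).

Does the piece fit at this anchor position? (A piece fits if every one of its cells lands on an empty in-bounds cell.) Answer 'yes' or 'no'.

Answer: no

Derivation:
Check each piece cell at anchor (9, 6):
  offset (0,1) -> (9,7): occupied ('#') -> FAIL
  offset (1,0) -> (10,6): out of bounds -> FAIL
  offset (1,1) -> (10,7): out of bounds -> FAIL
  offset (2,0) -> (11,6): out of bounds -> FAIL
All cells valid: no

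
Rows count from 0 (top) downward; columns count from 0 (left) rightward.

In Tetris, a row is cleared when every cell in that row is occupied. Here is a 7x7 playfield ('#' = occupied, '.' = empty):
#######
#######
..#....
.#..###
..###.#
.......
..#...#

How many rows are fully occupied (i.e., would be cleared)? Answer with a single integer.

Check each row:
  row 0: 0 empty cells -> FULL (clear)
  row 1: 0 empty cells -> FULL (clear)
  row 2: 6 empty cells -> not full
  row 3: 3 empty cells -> not full
  row 4: 3 empty cells -> not full
  row 5: 7 empty cells -> not full
  row 6: 5 empty cells -> not full
Total rows cleared: 2

Answer: 2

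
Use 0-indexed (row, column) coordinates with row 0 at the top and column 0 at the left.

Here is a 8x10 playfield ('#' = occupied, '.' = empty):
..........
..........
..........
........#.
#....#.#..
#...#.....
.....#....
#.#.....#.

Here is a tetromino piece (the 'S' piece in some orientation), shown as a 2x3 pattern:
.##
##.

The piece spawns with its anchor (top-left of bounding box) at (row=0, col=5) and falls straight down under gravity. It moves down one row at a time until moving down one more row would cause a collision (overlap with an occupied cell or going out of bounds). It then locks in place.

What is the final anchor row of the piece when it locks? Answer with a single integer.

Spawn at (row=0, col=5). Try each row:
  row 0: fits
  row 1: fits
  row 2: fits
  row 3: blocked -> lock at row 2

Answer: 2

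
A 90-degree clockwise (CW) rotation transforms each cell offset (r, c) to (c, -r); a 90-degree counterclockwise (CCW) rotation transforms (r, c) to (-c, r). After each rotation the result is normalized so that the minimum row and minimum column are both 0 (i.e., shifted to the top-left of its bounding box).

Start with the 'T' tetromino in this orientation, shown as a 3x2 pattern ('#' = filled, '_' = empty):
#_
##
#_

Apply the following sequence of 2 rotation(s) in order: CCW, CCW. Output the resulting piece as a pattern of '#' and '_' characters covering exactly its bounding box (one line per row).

Start:
#_
##
#_
After rotation 1 (CCW):
_#_
###
After rotation 2 (CCW):
_#
##
_#

Answer: _#
##
_#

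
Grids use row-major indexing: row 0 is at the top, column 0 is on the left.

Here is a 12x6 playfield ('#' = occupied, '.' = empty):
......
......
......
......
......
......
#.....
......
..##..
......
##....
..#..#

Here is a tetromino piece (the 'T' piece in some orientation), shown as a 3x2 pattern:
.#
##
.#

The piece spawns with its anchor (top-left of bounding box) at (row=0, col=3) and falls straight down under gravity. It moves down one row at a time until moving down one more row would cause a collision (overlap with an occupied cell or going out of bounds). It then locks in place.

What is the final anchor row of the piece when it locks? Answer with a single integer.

Answer: 6

Derivation:
Spawn at (row=0, col=3). Try each row:
  row 0: fits
  row 1: fits
  row 2: fits
  row 3: fits
  row 4: fits
  row 5: fits
  row 6: fits
  row 7: blocked -> lock at row 6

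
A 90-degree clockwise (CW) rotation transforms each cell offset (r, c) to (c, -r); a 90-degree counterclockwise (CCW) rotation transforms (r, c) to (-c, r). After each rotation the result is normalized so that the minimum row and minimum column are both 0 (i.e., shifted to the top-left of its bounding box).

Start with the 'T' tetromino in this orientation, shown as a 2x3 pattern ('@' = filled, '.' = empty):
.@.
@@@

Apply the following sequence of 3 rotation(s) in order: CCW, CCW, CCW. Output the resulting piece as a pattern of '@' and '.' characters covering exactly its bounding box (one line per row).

Answer: @.
@@
@.

Derivation:
Start:
.@.
@@@
After rotation 1 (CCW):
.@
@@
.@
After rotation 2 (CCW):
@@@
.@.
After rotation 3 (CCW):
@.
@@
@.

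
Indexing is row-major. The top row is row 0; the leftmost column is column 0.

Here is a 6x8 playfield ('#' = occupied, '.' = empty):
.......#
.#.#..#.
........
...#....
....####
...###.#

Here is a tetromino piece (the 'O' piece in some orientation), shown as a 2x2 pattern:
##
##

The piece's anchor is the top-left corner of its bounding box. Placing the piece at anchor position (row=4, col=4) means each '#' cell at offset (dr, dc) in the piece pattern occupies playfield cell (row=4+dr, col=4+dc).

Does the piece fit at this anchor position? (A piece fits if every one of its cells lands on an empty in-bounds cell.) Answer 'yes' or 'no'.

Answer: no

Derivation:
Check each piece cell at anchor (4, 4):
  offset (0,0) -> (4,4): occupied ('#') -> FAIL
  offset (0,1) -> (4,5): occupied ('#') -> FAIL
  offset (1,0) -> (5,4): occupied ('#') -> FAIL
  offset (1,1) -> (5,5): occupied ('#') -> FAIL
All cells valid: no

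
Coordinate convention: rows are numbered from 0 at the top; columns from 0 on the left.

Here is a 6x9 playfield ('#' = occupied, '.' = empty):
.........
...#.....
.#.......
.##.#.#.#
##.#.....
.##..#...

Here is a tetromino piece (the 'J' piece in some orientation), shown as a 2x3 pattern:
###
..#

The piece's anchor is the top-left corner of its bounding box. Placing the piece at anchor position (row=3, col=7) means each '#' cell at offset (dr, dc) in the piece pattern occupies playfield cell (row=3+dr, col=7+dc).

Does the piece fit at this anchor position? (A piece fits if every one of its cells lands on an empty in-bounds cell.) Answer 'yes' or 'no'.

Check each piece cell at anchor (3, 7):
  offset (0,0) -> (3,7): empty -> OK
  offset (0,1) -> (3,8): occupied ('#') -> FAIL
  offset (0,2) -> (3,9): out of bounds -> FAIL
  offset (1,2) -> (4,9): out of bounds -> FAIL
All cells valid: no

Answer: no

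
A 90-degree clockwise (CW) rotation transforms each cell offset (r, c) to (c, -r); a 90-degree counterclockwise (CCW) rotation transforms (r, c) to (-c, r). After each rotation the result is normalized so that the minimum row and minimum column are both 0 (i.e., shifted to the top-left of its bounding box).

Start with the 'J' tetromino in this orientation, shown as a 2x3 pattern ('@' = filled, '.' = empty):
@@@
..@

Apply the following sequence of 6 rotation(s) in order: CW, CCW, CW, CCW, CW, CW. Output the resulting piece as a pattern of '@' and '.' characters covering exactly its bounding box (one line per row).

Start:
@@@
..@
After rotation 1 (CW):
.@
.@
@@
After rotation 2 (CCW):
@@@
..@
After rotation 3 (CW):
.@
.@
@@
After rotation 4 (CCW):
@@@
..@
After rotation 5 (CW):
.@
.@
@@
After rotation 6 (CW):
@..
@@@

Answer: @..
@@@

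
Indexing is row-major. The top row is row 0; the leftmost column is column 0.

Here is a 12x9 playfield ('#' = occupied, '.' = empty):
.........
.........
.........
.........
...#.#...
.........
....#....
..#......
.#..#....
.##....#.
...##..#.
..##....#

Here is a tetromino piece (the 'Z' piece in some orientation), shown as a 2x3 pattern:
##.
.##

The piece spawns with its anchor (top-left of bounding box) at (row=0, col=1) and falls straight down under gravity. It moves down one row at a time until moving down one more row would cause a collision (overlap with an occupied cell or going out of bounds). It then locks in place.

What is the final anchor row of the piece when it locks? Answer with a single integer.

Answer: 2

Derivation:
Spawn at (row=0, col=1). Try each row:
  row 0: fits
  row 1: fits
  row 2: fits
  row 3: blocked -> lock at row 2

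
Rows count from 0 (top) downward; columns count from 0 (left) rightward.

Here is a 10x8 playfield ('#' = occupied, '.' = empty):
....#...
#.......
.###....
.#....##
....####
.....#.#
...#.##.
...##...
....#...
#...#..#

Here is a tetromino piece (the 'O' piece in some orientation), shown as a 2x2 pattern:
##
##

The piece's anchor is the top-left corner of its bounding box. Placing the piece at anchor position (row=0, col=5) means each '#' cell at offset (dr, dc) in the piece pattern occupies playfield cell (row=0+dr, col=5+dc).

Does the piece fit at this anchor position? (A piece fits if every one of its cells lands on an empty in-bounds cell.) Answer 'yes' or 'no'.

Answer: yes

Derivation:
Check each piece cell at anchor (0, 5):
  offset (0,0) -> (0,5): empty -> OK
  offset (0,1) -> (0,6): empty -> OK
  offset (1,0) -> (1,5): empty -> OK
  offset (1,1) -> (1,6): empty -> OK
All cells valid: yes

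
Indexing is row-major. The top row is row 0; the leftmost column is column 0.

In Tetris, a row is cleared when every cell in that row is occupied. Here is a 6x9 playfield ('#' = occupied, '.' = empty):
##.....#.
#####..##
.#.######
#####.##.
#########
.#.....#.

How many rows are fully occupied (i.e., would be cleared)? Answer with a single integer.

Check each row:
  row 0: 6 empty cells -> not full
  row 1: 2 empty cells -> not full
  row 2: 2 empty cells -> not full
  row 3: 2 empty cells -> not full
  row 4: 0 empty cells -> FULL (clear)
  row 5: 7 empty cells -> not full
Total rows cleared: 1

Answer: 1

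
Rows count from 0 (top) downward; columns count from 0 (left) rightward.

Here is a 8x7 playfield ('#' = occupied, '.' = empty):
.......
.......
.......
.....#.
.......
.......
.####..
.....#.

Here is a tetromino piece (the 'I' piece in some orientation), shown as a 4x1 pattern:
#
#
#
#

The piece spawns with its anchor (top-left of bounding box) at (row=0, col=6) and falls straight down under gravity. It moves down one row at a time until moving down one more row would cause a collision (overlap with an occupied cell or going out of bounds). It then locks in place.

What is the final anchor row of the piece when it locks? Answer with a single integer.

Answer: 4

Derivation:
Spawn at (row=0, col=6). Try each row:
  row 0: fits
  row 1: fits
  row 2: fits
  row 3: fits
  row 4: fits
  row 5: blocked -> lock at row 4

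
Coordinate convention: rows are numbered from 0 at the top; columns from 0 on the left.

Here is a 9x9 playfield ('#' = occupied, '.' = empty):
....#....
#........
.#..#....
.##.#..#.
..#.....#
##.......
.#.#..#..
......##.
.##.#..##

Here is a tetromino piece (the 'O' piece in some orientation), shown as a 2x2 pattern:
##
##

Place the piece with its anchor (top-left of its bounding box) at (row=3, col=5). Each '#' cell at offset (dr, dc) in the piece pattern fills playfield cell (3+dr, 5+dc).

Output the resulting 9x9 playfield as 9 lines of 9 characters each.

Fill (3+0,5+0) = (3,5)
Fill (3+0,5+1) = (3,6)
Fill (3+1,5+0) = (4,5)
Fill (3+1,5+1) = (4,6)

Answer: ....#....
#........
.#..#....
.##.####.
..#..##.#
##.......
.#.#..#..
......##.
.##.#..##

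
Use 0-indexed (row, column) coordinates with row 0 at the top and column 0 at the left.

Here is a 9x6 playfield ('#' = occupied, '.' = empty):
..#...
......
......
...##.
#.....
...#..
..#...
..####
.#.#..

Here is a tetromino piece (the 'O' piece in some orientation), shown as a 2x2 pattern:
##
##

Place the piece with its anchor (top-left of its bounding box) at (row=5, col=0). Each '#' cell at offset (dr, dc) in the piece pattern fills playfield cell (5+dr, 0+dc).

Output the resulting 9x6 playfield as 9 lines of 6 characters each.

Answer: ..#...
......
......
...##.
#.....
##.#..
###...
..####
.#.#..

Derivation:
Fill (5+0,0+0) = (5,0)
Fill (5+0,0+1) = (5,1)
Fill (5+1,0+0) = (6,0)
Fill (5+1,0+1) = (6,1)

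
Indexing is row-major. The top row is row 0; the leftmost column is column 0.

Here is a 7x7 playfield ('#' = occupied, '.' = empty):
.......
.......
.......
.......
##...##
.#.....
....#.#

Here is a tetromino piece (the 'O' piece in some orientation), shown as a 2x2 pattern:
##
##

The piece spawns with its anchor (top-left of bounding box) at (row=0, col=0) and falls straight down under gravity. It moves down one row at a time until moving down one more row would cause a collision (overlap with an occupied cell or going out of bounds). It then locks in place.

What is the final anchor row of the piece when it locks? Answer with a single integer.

Answer: 2

Derivation:
Spawn at (row=0, col=0). Try each row:
  row 0: fits
  row 1: fits
  row 2: fits
  row 3: blocked -> lock at row 2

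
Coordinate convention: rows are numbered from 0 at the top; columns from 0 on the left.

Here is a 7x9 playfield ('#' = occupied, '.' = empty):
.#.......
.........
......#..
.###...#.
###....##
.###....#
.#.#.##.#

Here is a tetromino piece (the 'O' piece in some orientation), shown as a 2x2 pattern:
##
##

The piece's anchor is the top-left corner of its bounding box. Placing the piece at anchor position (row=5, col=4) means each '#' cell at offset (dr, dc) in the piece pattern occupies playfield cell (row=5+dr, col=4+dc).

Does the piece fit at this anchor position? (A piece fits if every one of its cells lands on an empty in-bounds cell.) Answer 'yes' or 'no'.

Check each piece cell at anchor (5, 4):
  offset (0,0) -> (5,4): empty -> OK
  offset (0,1) -> (5,5): empty -> OK
  offset (1,0) -> (6,4): empty -> OK
  offset (1,1) -> (6,5): occupied ('#') -> FAIL
All cells valid: no

Answer: no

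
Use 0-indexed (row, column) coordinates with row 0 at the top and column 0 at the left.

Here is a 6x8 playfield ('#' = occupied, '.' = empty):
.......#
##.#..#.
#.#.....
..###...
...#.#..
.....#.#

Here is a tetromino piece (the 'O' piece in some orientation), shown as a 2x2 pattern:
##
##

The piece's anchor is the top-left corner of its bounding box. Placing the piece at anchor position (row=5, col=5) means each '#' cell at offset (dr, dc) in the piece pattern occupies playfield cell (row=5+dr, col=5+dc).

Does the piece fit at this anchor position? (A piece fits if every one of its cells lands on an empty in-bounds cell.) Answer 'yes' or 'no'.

Check each piece cell at anchor (5, 5):
  offset (0,0) -> (5,5): occupied ('#') -> FAIL
  offset (0,1) -> (5,6): empty -> OK
  offset (1,0) -> (6,5): out of bounds -> FAIL
  offset (1,1) -> (6,6): out of bounds -> FAIL
All cells valid: no

Answer: no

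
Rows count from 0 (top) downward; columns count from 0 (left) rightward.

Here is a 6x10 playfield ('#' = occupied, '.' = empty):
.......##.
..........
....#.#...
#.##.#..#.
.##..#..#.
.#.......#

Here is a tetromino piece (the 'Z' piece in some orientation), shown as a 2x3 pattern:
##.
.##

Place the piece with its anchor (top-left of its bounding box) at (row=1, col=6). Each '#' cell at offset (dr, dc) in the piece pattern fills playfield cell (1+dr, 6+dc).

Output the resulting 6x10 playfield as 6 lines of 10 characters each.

Answer: .......##.
......##..
....#.###.
#.##.#..#.
.##..#..#.
.#.......#

Derivation:
Fill (1+0,6+0) = (1,6)
Fill (1+0,6+1) = (1,7)
Fill (1+1,6+1) = (2,7)
Fill (1+1,6+2) = (2,8)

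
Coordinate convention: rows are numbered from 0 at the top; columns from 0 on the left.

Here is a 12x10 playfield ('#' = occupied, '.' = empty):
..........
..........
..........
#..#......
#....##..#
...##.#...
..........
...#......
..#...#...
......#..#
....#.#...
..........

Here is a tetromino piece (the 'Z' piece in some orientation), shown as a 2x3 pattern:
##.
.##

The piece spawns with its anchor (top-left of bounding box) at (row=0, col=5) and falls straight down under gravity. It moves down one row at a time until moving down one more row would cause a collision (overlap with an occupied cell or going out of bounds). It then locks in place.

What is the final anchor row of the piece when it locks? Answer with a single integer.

Answer: 2

Derivation:
Spawn at (row=0, col=5). Try each row:
  row 0: fits
  row 1: fits
  row 2: fits
  row 3: blocked -> lock at row 2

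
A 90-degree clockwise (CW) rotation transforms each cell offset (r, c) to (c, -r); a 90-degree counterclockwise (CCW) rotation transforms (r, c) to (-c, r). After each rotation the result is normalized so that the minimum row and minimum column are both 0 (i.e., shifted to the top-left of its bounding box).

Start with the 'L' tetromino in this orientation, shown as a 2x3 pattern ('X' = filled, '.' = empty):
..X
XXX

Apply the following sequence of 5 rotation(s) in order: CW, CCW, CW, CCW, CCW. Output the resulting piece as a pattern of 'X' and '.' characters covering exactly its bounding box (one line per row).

Start:
..X
XXX
After rotation 1 (CW):
X.
X.
XX
After rotation 2 (CCW):
..X
XXX
After rotation 3 (CW):
X.
X.
XX
After rotation 4 (CCW):
..X
XXX
After rotation 5 (CCW):
XX
.X
.X

Answer: XX
.X
.X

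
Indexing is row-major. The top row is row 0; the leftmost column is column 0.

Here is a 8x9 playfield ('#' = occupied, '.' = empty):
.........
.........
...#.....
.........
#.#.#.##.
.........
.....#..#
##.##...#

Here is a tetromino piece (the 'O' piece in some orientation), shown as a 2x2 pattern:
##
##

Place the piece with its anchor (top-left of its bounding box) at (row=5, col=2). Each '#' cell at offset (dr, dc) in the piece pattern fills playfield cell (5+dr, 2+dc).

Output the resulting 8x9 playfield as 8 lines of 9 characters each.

Answer: .........
.........
...#.....
.........
#.#.#.##.
..##.....
..##.#..#
##.##...#

Derivation:
Fill (5+0,2+0) = (5,2)
Fill (5+0,2+1) = (5,3)
Fill (5+1,2+0) = (6,2)
Fill (5+1,2+1) = (6,3)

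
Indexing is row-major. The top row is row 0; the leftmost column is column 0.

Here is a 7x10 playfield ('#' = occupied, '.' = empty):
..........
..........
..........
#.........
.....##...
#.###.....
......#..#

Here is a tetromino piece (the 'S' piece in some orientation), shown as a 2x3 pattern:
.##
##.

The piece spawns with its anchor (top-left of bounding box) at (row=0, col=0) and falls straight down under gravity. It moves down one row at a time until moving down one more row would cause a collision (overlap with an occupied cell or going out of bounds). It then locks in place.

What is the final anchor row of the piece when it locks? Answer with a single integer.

Spawn at (row=0, col=0). Try each row:
  row 0: fits
  row 1: fits
  row 2: blocked -> lock at row 1

Answer: 1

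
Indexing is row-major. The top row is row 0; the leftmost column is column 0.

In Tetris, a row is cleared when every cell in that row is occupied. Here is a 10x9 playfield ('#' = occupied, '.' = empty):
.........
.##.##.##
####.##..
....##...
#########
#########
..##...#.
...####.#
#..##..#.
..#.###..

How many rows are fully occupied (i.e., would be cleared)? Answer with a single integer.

Answer: 2

Derivation:
Check each row:
  row 0: 9 empty cells -> not full
  row 1: 3 empty cells -> not full
  row 2: 3 empty cells -> not full
  row 3: 7 empty cells -> not full
  row 4: 0 empty cells -> FULL (clear)
  row 5: 0 empty cells -> FULL (clear)
  row 6: 6 empty cells -> not full
  row 7: 4 empty cells -> not full
  row 8: 5 empty cells -> not full
  row 9: 5 empty cells -> not full
Total rows cleared: 2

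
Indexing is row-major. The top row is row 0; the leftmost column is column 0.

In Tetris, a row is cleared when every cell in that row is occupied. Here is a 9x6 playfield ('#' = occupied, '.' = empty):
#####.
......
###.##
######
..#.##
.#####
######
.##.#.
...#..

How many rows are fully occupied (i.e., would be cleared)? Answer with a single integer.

Check each row:
  row 0: 1 empty cell -> not full
  row 1: 6 empty cells -> not full
  row 2: 1 empty cell -> not full
  row 3: 0 empty cells -> FULL (clear)
  row 4: 3 empty cells -> not full
  row 5: 1 empty cell -> not full
  row 6: 0 empty cells -> FULL (clear)
  row 7: 3 empty cells -> not full
  row 8: 5 empty cells -> not full
Total rows cleared: 2

Answer: 2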